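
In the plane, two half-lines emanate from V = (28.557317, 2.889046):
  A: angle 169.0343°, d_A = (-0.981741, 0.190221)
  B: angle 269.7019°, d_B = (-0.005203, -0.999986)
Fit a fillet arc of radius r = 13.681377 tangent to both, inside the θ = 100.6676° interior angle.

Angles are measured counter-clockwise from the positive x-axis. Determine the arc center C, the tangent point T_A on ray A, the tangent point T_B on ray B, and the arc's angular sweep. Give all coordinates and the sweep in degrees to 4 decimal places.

bisector direction at 219.3681° = (-0.773087,-0.634300)
center distance |VC| = r/sin(θ/2) = 13.681377/sin(50.3338°) = 17.773187
C = V + |VC|·bis = (14.8171,-8.3845)
T_A = V + ((C−V)·d_A)·d_A = V + 11.3449·d_A = (17.4196,5.0471)
T_B = V + ((C−V)·d_B)·d_B = V + 11.3449·d_B = (28.4983,-8.4557)
sweep = 180° − θ = 79.3324°

center=(14.8171,-8.3845) T_A=(17.4196,5.0471) T_B=(28.4983,-8.4557) sweep=79.3324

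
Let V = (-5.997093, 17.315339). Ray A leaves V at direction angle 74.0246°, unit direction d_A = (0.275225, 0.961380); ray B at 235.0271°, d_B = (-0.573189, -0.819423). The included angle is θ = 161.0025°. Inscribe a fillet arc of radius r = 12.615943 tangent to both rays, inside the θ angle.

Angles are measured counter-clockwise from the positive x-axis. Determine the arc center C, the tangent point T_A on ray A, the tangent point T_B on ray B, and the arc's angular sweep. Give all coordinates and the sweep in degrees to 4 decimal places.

bisector direction at 154.5259° = (-0.902779,0.430104)
center distance |VC| = r/sin(θ/2) = 12.615943/sin(80.5012°) = 12.791322
C = V + |VC|·bis = (-17.5448,22.8169)
T_A = V + ((C−V)·d_A)·d_A = V + 2.1109·d_A = (-5.4161,19.3447)
T_B = V + ((C−V)·d_B)·d_B = V + 2.1109·d_B = (-7.2070,15.5856)
sweep = 180° − θ = 18.9975°

center=(-17.5448,22.8169) T_A=(-5.4161,19.3447) T_B=(-7.2070,15.5856) sweep=18.9975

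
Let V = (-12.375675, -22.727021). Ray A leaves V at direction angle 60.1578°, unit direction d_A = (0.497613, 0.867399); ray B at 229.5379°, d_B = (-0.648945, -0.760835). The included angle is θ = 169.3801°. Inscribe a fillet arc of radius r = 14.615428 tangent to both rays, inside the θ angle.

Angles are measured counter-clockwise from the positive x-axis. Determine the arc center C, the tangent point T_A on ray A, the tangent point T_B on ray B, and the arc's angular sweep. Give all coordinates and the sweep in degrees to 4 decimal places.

bisector direction at 144.8478° = (-0.817626,0.575750)
center distance |VC| = r/sin(θ/2) = 14.615428/sin(84.6900°) = 14.678418
C = V + |VC|·bis = (-24.3771,-14.2759)
T_A = V + ((C−V)·d_A)·d_A = V + 1.3584·d_A = (-11.6997,-21.5488)
T_B = V + ((C−V)·d_B)·d_B = V + 1.3584·d_B = (-13.2572,-23.7605)
sweep = 180° − θ = 10.6199°

center=(-24.3771,-14.2759) T_A=(-11.6997,-21.5488) T_B=(-13.2572,-23.7605) sweep=10.6199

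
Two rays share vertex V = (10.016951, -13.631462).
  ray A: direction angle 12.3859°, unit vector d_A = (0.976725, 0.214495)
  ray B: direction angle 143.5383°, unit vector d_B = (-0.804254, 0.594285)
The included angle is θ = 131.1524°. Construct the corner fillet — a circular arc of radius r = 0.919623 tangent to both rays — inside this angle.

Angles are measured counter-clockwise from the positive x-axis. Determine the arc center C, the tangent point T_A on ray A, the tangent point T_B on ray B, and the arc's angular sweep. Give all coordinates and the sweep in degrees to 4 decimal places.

bisector direction at 77.9621° = (0.208559,0.978010)
center distance |VC| = r/sin(θ/2) = 0.919623/sin(65.5762°) = 1.010006
C = V + |VC|·bis = (10.2276,-12.6437)
T_A = V + ((C−V)·d_A)·d_A = V + 0.4176·d_A = (10.4249,-13.5419)
T_B = V + ((C−V)·d_B)·d_B = V + 0.4176·d_B = (9.6811,-13.3833)
sweep = 180° − θ = 48.8476°

center=(10.2276,-12.6437) T_A=(10.4249,-13.5419) T_B=(9.6811,-13.3833) sweep=48.8476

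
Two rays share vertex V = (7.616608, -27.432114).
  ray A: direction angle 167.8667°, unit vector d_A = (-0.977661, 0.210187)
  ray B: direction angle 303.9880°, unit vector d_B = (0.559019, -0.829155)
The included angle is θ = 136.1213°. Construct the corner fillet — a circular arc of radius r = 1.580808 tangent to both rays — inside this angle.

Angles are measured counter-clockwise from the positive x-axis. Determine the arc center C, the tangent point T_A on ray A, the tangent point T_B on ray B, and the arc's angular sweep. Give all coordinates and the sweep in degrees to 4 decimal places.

bisector direction at 235.9273° = (-0.560244,-0.828328)
center distance |VC| = r/sin(θ/2) = 1.580808/sin(68.0606°) = 1.704228
C = V + |VC|·bis = (6.6618,-28.8438)
T_A = V + ((C−V)·d_A)·d_A = V + 0.6367·d_A = (6.9941,-27.2983)
T_B = V + ((C−V)·d_B)·d_B = V + 0.6367·d_B = (7.9726,-27.9601)
sweep = 180° − θ = 43.8787°

center=(6.6618,-28.8438) T_A=(6.9941,-27.2983) T_B=(7.9726,-27.9601) sweep=43.8787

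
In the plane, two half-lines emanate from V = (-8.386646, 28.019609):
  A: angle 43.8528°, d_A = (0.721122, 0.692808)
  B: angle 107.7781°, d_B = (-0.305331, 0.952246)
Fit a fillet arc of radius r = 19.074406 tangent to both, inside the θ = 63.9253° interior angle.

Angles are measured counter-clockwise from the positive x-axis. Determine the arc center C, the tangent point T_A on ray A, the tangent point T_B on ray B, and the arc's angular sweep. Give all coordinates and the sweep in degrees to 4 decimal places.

bisector direction at 75.8154° = (0.245046,0.969511)
center distance |VC| = r/sin(θ/2) = 19.074406/sin(31.9627°) = 36.032526
C = V + |VC|·bis = (0.4430,62.9536)
T_A = V + ((C−V)·d_A)·d_A = V + 30.5698·d_A = (13.6579,49.1986)
T_B = V + ((C−V)·d_B)·d_B = V + 30.5698·d_B = (-17.7206,57.1295)
sweep = 180° − θ = 116.0747°

center=(0.4430,62.9536) T_A=(13.6579,49.1986) T_B=(-17.7206,57.1295) sweep=116.0747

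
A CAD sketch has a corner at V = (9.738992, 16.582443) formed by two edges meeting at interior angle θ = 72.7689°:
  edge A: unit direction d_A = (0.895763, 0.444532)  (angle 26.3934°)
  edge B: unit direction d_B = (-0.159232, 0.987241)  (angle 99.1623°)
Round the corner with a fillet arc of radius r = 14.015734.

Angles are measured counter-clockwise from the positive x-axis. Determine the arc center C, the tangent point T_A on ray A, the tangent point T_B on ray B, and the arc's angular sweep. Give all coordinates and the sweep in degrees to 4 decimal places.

center=(20.5471,37.5928) T_A=(26.7776,25.0380) T_B=(6.7102,35.3610) sweep=107.2311

bisector direction at 62.7779° = (0.457442,0.889240)
center distance |VC| = r/sin(θ/2) = 14.015734/sin(36.3845°) = 23.627316
C = V + |VC|·bis = (20.5471,37.5928)
T_A = V + ((C−V)·d_A)·d_A = V + 19.0213·d_A = (26.7776,25.0380)
T_B = V + ((C−V)·d_B)·d_B = V + 19.0213·d_B = (6.7102,35.3610)
sweep = 180° − θ = 107.2311°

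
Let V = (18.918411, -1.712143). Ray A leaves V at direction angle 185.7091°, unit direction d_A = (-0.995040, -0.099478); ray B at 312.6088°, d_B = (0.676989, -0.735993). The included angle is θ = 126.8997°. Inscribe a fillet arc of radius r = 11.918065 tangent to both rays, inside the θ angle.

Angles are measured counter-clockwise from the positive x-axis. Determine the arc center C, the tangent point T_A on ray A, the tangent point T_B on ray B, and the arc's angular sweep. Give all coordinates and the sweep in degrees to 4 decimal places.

bisector direction at 249.1590° = (-0.355777,-0.934571)
center distance |VC| = r/sin(θ/2) = 11.918065/sin(63.4498°) = 13.323070
C = V + |VC|·bis = (14.1784,-14.1635)
T_A = V + ((C−V)·d_A)·d_A = V + 5.9552·d_A = (12.9928,-2.3045)
T_B = V + ((C−V)·d_B)·d_B = V + 5.9552·d_B = (22.9500,-6.0951)
sweep = 180° − θ = 53.1003°

center=(14.1784,-14.1635) T_A=(12.9928,-2.3045) T_B=(22.9500,-6.0951) sweep=53.1003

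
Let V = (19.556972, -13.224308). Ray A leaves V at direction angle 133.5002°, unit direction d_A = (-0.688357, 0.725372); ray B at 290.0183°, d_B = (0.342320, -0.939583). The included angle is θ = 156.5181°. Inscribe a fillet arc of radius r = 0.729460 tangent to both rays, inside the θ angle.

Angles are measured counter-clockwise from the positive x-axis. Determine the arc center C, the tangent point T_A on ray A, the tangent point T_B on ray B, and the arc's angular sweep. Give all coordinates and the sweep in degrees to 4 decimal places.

bisector direction at 211.7593° = (-0.850267,-0.526351)
center distance |VC| = r/sin(θ/2) = 0.729460/sin(78.2591°) = 0.745048
C = V + |VC|·bis = (18.9235,-13.6165)
T_A = V + ((C−V)·d_A)·d_A = V + 0.1516·d_A = (19.4526,-13.1143)
T_B = V + ((C−V)·d_B)·d_B = V + 0.1516·d_B = (19.6089,-13.3668)
sweep = 180° − θ = 23.4819°

center=(18.9235,-13.6165) T_A=(19.4526,-13.1143) T_B=(19.6089,-13.3668) sweep=23.4819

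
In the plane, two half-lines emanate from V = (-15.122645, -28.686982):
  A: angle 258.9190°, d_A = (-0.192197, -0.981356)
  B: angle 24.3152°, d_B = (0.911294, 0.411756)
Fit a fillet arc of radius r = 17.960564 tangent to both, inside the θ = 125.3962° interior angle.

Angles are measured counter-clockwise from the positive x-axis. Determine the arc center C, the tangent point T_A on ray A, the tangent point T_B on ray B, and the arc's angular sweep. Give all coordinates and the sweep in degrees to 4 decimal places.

bisector direction at 321.6171° = (0.783879,-0.620914)
center distance |VC| = r/sin(θ/2) = 17.960564/sin(62.6981°) = 20.212157
C = V + |VC|·bis = (0.7212,-41.2370)
T_A = V + ((C−V)·d_A)·d_A = V + 9.2709·d_A = (-16.9045,-37.7850)
T_B = V + ((C−V)·d_B)·d_B = V + 9.2709·d_B = (-6.6741,-24.8696)
sweep = 180° − θ = 54.6038°

center=(0.7212,-41.2370) T_A=(-16.9045,-37.7850) T_B=(-6.6741,-24.8696) sweep=54.6038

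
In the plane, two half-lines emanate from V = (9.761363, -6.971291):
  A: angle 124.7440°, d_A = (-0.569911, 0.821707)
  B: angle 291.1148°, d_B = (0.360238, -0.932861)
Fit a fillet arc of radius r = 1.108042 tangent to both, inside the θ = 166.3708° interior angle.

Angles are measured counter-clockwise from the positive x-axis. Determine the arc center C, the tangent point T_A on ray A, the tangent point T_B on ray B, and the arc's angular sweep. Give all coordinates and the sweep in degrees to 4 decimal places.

bisector direction at 207.9294° = (-0.883525,-0.468383)
center distance |VC| = r/sin(θ/2) = 1.108042/sin(83.1854°) = 1.115926
C = V + |VC|·bis = (8.7754,-7.4940)
T_A = V + ((C−V)·d_A)·d_A = V + 0.1324·d_A = (9.6859,-6.8625)
T_B = V + ((C−V)·d_B)·d_B = V + 0.1324·d_B = (9.8091,-7.0948)
sweep = 180° − θ = 13.6292°

center=(8.7754,-7.4940) T_A=(9.6859,-6.8625) T_B=(9.8091,-7.0948) sweep=13.6292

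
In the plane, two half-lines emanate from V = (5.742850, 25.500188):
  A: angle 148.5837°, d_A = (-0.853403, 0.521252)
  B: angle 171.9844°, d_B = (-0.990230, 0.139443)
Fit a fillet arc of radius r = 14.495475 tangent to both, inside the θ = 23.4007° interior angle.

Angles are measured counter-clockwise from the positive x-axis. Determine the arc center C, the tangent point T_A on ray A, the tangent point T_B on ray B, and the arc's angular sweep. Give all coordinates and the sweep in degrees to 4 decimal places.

center=(-61.5459,49.6142) T_A=(-53.9901,61.9847) T_B=(-63.5672,35.2603) sweep=156.5993

bisector direction at 160.2840° = (-0.941377,0.337357)
center distance |VC| = r/sin(θ/2) = 14.495475/sin(11.7004°) = 71.479071
C = V + |VC|·bis = (-61.5459,49.6142)
T_A = V + ((C−V)·d_A)·d_A = V + 69.9938·d_A = (-53.9901,61.9847)
T_B = V + ((C−V)·d_B)·d_B = V + 69.9938·d_B = (-63.5672,35.2603)
sweep = 180° − θ = 156.5993°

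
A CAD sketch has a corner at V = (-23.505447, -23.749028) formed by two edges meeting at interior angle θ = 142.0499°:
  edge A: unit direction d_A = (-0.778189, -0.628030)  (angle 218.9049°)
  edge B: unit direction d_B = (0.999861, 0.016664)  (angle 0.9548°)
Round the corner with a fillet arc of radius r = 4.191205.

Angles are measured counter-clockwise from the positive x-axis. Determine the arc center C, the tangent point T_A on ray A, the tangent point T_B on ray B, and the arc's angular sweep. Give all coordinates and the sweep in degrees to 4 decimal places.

center=(-21.9947,-27.9156) T_A=(-24.6269,-24.6541) T_B=(-22.0645,-23.7250) sweep=37.9501

bisector direction at 289.9298° = (0.340869,-0.940111)
center distance |VC| = r/sin(θ/2) = 4.191205/sin(71.0250°) = 4.432041
C = V + |VC|·bis = (-21.9947,-27.9156)
T_A = V + ((C−V)·d_A)·d_A = V + 1.4411·d_A = (-24.6269,-24.6541)
T_B = V + ((C−V)·d_B)·d_B = V + 1.4411·d_B = (-22.0645,-23.7250)
sweep = 180° − θ = 37.9501°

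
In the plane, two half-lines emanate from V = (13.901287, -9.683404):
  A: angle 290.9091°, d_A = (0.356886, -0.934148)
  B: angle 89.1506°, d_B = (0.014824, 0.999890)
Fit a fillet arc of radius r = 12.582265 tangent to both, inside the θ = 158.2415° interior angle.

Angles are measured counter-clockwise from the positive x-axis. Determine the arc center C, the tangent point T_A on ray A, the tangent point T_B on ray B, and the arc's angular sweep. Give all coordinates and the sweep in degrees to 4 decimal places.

center=(26.5180,-7.4520) T_A=(14.7643,-11.9424) T_B=(13.9371,-7.2654) sweep=21.7585

bisector direction at 10.0299° = (0.984717,0.174161)
center distance |VC| = r/sin(θ/2) = 12.582265/sin(79.1208°) = 12.812543
C = V + |VC|·bis = (26.5180,-7.4520)
T_A = V + ((C−V)·d_A)·d_A = V + 2.4182·d_A = (14.7643,-11.9424)
T_B = V + ((C−V)·d_B)·d_B = V + 2.4182·d_B = (13.9371,-7.2654)
sweep = 180° − θ = 21.7585°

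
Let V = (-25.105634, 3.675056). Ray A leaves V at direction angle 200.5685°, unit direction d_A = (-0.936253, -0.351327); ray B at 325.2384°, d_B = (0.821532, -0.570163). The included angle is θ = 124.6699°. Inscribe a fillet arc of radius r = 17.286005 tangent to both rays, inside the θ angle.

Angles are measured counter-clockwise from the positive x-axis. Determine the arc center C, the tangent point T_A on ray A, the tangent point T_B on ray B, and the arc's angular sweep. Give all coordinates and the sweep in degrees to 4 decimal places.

center=(-27.5168,-15.6927) T_A=(-33.5899,0.4914) T_B=(-17.6610,-1.4917) sweep=55.3301

bisector direction at 262.9034° = (-0.123542,-0.992339)
center distance |VC| = r/sin(θ/2) = 17.286005/sin(62.3349°) = 19.517279
C = V + |VC|·bis = (-27.5168,-15.6927)
T_A = V + ((C−V)·d_A)·d_A = V + 9.0619·d_A = (-33.5899,0.4914)
T_B = V + ((C−V)·d_B)·d_B = V + 9.0619·d_B = (-17.6610,-1.4917)
sweep = 180° − θ = 55.3301°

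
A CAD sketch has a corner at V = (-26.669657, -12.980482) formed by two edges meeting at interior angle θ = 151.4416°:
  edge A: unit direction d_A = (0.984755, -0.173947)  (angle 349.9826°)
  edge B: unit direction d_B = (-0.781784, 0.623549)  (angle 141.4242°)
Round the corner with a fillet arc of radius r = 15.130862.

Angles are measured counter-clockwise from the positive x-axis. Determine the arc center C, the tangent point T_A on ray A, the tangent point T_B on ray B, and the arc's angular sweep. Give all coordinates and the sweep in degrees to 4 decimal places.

center=(-20.2454,1.2498) T_A=(-22.8774,-13.6503) T_B=(-29.6803,-10.5792) sweep=28.5584

bisector direction at 65.7034° = (0.411460,0.911428)
center distance |VC| = r/sin(θ/2) = 15.130862/sin(75.7208°) = 15.613227
C = V + |VC|·bis = (-20.2454,1.2498)
T_A = V + ((C−V)·d_A)·d_A = V + 3.8510·d_A = (-22.8774,-13.6503)
T_B = V + ((C−V)·d_B)·d_B = V + 3.8510·d_B = (-29.6803,-10.5792)
sweep = 180° − θ = 28.5584°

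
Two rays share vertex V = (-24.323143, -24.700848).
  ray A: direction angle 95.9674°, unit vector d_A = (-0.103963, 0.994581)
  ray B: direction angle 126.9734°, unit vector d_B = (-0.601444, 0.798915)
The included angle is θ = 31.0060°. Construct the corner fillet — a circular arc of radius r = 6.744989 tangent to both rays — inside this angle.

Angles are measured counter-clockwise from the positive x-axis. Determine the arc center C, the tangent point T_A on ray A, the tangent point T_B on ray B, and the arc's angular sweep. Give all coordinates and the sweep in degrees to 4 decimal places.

bisector direction at 111.4704° = (-0.366021,0.930607)
center distance |VC| = r/sin(θ/2) = 6.744989/sin(15.5030°) = 25.234833
C = V + |VC|·bis = (-33.5596,-1.2171)
T_A = V + ((C−V)·d_A)·d_A = V + 24.3167·d_A = (-26.8512,-0.5159)
T_B = V + ((C−V)·d_B)·d_B = V + 24.3167·d_B = (-38.9483,-5.2739)
sweep = 180° − θ = 148.9940°

center=(-33.5596,-1.2171) T_A=(-26.8512,-0.5159) T_B=(-38.9483,-5.2739) sweep=148.9940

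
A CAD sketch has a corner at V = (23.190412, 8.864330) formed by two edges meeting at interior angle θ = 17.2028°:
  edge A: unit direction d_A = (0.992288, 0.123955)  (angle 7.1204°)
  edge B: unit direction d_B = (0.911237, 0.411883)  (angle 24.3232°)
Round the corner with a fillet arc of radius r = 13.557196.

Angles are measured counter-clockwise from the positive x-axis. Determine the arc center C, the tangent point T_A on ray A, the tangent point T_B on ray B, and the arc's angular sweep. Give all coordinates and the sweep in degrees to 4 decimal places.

center=(110.4467,33.4268) T_A=(112.1272,19.9741) T_B=(104.8627,45.7806) sweep=162.7972

bisector direction at 15.7218° = (0.962589,0.270967)
center distance |VC| = r/sin(θ/2) = 13.557196/sin(8.6014°) = 90.647506
C = V + |VC|·bis = (110.4467,33.4268)
T_A = V + ((C−V)·d_A)·d_A = V + 89.6280·d_A = (112.1272,19.9741)
T_B = V + ((C−V)·d_B)·d_B = V + 89.6280·d_B = (104.8627,45.7806)
sweep = 180° − θ = 162.7972°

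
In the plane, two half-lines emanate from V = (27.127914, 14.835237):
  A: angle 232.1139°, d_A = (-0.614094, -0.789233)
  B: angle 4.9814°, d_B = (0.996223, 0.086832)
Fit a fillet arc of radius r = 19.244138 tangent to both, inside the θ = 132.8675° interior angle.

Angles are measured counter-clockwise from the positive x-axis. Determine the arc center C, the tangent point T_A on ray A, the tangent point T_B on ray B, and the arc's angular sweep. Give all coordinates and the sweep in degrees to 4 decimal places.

center=(37.1613,-3.6073) T_A=(21.9732,8.2104) T_B=(35.4903,15.5641) sweep=47.1325

bisector direction at 298.5477° = (0.477889,-0.878420)
center distance |VC| = r/sin(θ/2) = 19.244138/sin(66.4338°) = 20.995169
C = V + |VC|·bis = (37.1613,-3.6073)
T_A = V + ((C−V)·d_A)·d_A = V + 8.3941·d_A = (21.9732,8.2104)
T_B = V + ((C−V)·d_B)·d_B = V + 8.3941·d_B = (35.4903,15.5641)
sweep = 180° − θ = 47.1325°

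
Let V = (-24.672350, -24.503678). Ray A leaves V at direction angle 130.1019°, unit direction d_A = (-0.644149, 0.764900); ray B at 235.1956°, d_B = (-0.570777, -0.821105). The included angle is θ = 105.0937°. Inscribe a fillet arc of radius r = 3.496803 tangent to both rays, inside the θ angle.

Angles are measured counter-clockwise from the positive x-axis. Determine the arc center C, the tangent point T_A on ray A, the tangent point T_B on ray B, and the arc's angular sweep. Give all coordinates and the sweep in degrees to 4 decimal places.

bisector direction at 182.6488° = (-0.998932,-0.046213)
center distance |VC| = r/sin(θ/2) = 3.496803/sin(52.5468°) = 4.404861
C = V + |VC|·bis = (-29.0725,-24.7072)
T_A = V + ((C−V)·d_A)·d_A = V + 2.6787·d_A = (-26.3978,-22.4548)
T_B = V + ((C−V)·d_B)·d_B = V + 2.6787·d_B = (-26.2013,-26.7031)
sweep = 180° − θ = 74.9063°

center=(-29.0725,-24.7072) T_A=(-26.3978,-22.4548) T_B=(-26.2013,-26.7031) sweep=74.9063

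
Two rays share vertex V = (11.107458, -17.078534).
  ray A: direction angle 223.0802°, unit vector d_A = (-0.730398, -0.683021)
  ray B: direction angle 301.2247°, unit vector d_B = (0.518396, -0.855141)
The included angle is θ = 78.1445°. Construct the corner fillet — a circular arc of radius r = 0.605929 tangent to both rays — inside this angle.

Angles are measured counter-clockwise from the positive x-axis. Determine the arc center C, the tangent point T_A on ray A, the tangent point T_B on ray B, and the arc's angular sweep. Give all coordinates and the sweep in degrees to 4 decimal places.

center=(10.9762,-18.0309) T_A=(10.5623,-17.5883) T_B=(11.4944,-17.7168) sweep=101.8555

bisector direction at 262.1524° = (-0.136538,-0.990635)
center distance |VC| = r/sin(θ/2) = 0.605929/sin(39.0722°) = 0.961334
C = V + |VC|·bis = (10.9762,-18.0309)
T_A = V + ((C−V)·d_A)·d_A = V + 0.7463·d_A = (10.5623,-17.5883)
T_B = V + ((C−V)·d_B)·d_B = V + 0.7463·d_B = (11.4944,-17.7168)
sweep = 180° − θ = 101.8555°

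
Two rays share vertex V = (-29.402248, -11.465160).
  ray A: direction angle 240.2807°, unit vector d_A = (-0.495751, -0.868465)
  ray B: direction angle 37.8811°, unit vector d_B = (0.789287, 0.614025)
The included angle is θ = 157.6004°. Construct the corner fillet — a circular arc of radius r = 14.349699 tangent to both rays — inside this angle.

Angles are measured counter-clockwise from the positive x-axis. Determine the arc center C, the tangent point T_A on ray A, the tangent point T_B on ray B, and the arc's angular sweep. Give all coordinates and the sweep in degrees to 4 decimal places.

bisector direction at 319.0809° = (0.755635,-0.654993)
center distance |VC| = r/sin(θ/2) = 14.349699/sin(78.8002°) = 14.628282
C = V + |VC|·bis = (-18.3486,-21.0466)
T_A = V + ((C−V)·d_A)·d_A = V + 2.8413·d_A = (-30.8108,-13.9327)
T_B = V + ((C−V)·d_B)·d_B = V + 2.8413·d_B = (-27.1597,-9.7206)
sweep = 180° − θ = 22.3996°

center=(-18.3486,-21.0466) T_A=(-30.8108,-13.9327) T_B=(-27.1597,-9.7206) sweep=22.3996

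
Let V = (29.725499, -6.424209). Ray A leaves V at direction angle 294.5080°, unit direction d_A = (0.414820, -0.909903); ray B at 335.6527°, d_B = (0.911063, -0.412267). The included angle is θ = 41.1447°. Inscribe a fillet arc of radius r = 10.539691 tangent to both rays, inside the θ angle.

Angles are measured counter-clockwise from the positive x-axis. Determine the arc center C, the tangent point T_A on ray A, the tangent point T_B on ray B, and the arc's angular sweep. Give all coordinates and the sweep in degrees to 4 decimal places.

bisector direction at 315.0804° = (0.708098,-0.706114)
center distance |VC| = r/sin(θ/2) = 10.539691/sin(20.5724°) = 29.994293
C = V + |VC|·bis = (50.9644,-27.6036)
T_A = V + ((C−V)·d_A)·d_A = V + 28.0815·d_A = (41.3743,-31.9757)
T_B = V + ((C−V)·d_B)·d_B = V + 28.0815·d_B = (55.3096,-18.0013)
sweep = 180° − θ = 138.8553°

center=(50.9644,-27.6036) T_A=(41.3743,-31.9757) T_B=(55.3096,-18.0013) sweep=138.8553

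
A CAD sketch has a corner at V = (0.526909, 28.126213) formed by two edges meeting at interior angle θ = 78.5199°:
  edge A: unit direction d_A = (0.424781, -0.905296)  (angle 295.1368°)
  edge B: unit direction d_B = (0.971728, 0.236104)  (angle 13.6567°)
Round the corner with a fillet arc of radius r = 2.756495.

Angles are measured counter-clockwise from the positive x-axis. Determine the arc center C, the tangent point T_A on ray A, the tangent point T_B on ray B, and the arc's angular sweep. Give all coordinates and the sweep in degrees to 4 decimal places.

bisector direction at 334.3967° = (0.901808,-0.432137)
center distance |VC| = r/sin(θ/2) = 2.756495/sin(39.2600°) = 4.355755
C = V + |VC|·bis = (4.4550,26.2439)
T_A = V + ((C−V)·d_A)·d_A = V + 3.3726·d_A = (1.9595,25.0730)
T_B = V + ((C−V)·d_B)·d_B = V + 3.3726·d_B = (3.8041,28.9225)
sweep = 180° − θ = 101.4801°

center=(4.4550,26.2439) T_A=(1.9595,25.0730) T_B=(3.8041,28.9225) sweep=101.4801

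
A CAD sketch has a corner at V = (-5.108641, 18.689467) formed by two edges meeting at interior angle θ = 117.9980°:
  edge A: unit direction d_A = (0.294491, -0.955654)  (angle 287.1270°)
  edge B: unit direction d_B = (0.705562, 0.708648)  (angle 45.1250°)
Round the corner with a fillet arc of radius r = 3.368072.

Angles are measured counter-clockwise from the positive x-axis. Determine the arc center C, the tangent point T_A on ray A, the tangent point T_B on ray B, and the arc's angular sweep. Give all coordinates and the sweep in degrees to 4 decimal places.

bisector direction at 346.1260° = (0.970825,-0.239788)
center distance |VC| = r/sin(θ/2) = 3.368072/sin(58.9990°) = 3.929346
C = V + |VC|·bis = (-1.2939,17.7473)
T_A = V + ((C−V)·d_A)·d_A = V + 2.0238·d_A = (-4.5126,16.7554)
T_B = V + ((C−V)·d_B)·d_B = V + 2.0238·d_B = (-3.6807,20.1236)
sweep = 180° − θ = 62.0020°

center=(-1.2939,17.7473) T_A=(-4.5126,16.7554) T_B=(-3.6807,20.1236) sweep=62.0020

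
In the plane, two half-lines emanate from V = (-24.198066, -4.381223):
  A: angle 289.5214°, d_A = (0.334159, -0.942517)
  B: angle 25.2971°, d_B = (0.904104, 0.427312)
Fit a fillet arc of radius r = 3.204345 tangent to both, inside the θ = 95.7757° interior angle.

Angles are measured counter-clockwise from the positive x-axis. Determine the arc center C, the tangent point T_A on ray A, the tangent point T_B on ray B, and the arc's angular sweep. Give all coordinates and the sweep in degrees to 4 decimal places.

bisector direction at 337.4093° = (0.923272,-0.384146)
center distance |VC| = r/sin(θ/2) = 3.204345/sin(47.8879°) = 4.319493
C = V + |VC|·bis = (-20.2100,-6.0405)
T_A = V + ((C−V)·d_A)·d_A = V + 2.8966·d_A = (-23.2301,-7.1113)
T_B = V + ((C−V)·d_B)·d_B = V + 2.8966·d_B = (-21.5793,-3.1435)
sweep = 180° − θ = 84.2243°

center=(-20.2100,-6.0405) T_A=(-23.2301,-7.1113) T_B=(-21.5793,-3.1435) sweep=84.2243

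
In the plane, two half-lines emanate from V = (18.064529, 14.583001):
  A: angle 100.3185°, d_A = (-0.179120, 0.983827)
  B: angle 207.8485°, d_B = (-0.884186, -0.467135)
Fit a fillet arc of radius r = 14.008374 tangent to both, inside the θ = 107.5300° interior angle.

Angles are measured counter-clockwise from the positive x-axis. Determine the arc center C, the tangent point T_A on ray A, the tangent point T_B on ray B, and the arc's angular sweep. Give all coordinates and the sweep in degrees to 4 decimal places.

center=(2.4439,22.1735) T_A=(16.2257,24.6827) T_B=(8.9877,9.7875) sweep=72.4700

bisector direction at 154.0835° = (-0.899432,0.437061)
center distance |VC| = r/sin(θ/2) = 14.008374/sin(53.7650°) = 17.367202
C = V + |VC|·bis = (2.4439,22.1735)
T_A = V + ((C−V)·d_A)·d_A = V + 10.2657·d_A = (16.2257,24.6827)
T_B = V + ((C−V)·d_B)·d_B = V + 10.2657·d_B = (8.9877,9.7875)
sweep = 180° − θ = 72.4700°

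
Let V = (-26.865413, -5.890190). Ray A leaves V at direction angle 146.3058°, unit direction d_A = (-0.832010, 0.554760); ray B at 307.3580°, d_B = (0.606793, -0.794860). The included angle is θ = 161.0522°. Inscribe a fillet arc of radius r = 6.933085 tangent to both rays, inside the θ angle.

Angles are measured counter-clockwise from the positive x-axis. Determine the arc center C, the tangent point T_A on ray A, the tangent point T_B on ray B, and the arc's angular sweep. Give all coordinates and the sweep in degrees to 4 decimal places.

bisector direction at 226.8319° = (-0.684141,-0.729350)
center distance |VC| = r/sin(θ/2) = 6.933085/sin(80.5261°) = 7.028955
C = V + |VC|·bis = (-31.6742,-11.0168)
T_A = V + ((C−V)·d_A)·d_A = V + 1.1570·d_A = (-27.8280,-5.2484)
T_B = V + ((C−V)·d_B)·d_B = V + 1.1570·d_B = (-26.1634,-6.8098)
sweep = 180° − θ = 18.9478°

center=(-31.6742,-11.0168) T_A=(-27.8280,-5.2484) T_B=(-26.1634,-6.8098) sweep=18.9478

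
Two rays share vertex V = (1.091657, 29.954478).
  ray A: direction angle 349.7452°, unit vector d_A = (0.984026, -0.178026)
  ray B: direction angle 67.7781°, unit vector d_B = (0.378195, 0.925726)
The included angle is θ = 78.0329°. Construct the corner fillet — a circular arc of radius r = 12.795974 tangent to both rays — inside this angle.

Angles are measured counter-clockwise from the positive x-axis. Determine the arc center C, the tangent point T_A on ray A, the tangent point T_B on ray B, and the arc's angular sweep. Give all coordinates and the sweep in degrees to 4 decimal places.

center=(18.9098,39.7346) T_A=(16.6318,27.1430) T_B=(7.0643,44.5740) sweep=101.9671

bisector direction at 28.7616° = (0.876629,0.481167)
center distance |VC| = r/sin(θ/2) = 12.795974/sin(39.0164°) = 20.325798
C = V + |VC|·bis = (18.9098,39.7346)
T_A = V + ((C−V)·d_A)·d_A = V + 15.7924·d_A = (16.6318,27.1430)
T_B = V + ((C−V)·d_B)·d_B = V + 15.7924·d_B = (7.0643,44.5740)
sweep = 180° − θ = 101.9671°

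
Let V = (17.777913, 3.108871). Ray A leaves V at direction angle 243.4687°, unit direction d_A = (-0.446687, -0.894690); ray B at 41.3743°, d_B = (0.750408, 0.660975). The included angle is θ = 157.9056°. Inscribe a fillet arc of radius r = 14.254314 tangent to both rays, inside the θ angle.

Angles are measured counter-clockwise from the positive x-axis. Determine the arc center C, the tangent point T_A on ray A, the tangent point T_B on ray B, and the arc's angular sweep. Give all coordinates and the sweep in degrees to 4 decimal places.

bisector direction at 322.4215° = (0.792519,-0.609848)
center distance |VC| = r/sin(θ/2) = 14.254314/sin(78.9528°) = 14.523438
C = V + |VC|·bis = (29.2880,-5.7482)
T_A = V + ((C−V)·d_A)·d_A = V + 2.7829·d_A = (16.5348,0.6190)
T_B = V + ((C−V)·d_B)·d_B = V + 2.7829·d_B = (19.8663,4.9483)
sweep = 180° − θ = 22.0944°

center=(29.2880,-5.7482) T_A=(16.5348,0.6190) T_B=(19.8663,4.9483) sweep=22.0944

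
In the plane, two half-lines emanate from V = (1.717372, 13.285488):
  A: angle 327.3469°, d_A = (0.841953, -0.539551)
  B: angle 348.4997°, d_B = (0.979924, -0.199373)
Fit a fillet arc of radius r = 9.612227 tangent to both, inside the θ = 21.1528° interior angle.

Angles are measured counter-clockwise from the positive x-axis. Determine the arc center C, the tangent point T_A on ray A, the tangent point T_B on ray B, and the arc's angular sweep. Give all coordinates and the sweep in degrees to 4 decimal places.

center=(50.2472,-6.3974) T_A=(45.0609,-14.4905) T_B=(52.1636,3.0218) sweep=158.8472

bisector direction at 337.9233° = (0.926682,-0.375847)
center distance |VC| = r/sin(θ/2) = 9.612227/sin(10.5764°) = 52.369447
C = V + |VC|·bis = (50.2472,-6.3974)
T_A = V + ((C−V)·d_A)·d_A = V + 51.4797·d_A = (45.0609,-14.4905)
T_B = V + ((C−V)·d_B)·d_B = V + 51.4797·d_B = (52.1636,3.0218)
sweep = 180° − θ = 158.8472°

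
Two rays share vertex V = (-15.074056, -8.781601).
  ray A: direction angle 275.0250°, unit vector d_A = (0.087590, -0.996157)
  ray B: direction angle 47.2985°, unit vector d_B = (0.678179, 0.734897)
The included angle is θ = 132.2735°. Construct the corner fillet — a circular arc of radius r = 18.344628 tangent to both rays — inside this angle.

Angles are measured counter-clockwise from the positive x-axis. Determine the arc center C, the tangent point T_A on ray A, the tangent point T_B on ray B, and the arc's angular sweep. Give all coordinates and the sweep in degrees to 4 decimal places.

center=(3.9109,-15.2587) T_A=(-14.3632,-16.8656) T_B=(-9.5705,-2.8178) sweep=47.7265

bisector direction at 341.1617° = (0.946434,-0.322898)
center distance |VC| = r/sin(θ/2) = 18.344628/sin(66.1368°) = 20.059436
C = V + |VC|·bis = (3.9109,-15.2587)
T_A = V + ((C−V)·d_A)·d_A = V + 8.1151·d_A = (-14.3632,-16.8656)
T_B = V + ((C−V)·d_B)·d_B = V + 8.1151·d_B = (-9.5705,-2.8178)
sweep = 180° − θ = 47.7265°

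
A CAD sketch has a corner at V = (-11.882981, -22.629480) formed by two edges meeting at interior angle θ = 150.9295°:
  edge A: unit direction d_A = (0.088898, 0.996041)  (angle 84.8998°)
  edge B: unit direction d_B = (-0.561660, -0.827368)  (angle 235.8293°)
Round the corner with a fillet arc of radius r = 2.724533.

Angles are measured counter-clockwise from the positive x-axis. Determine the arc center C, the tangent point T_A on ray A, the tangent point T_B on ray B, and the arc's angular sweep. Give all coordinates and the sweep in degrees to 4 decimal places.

bisector direction at 160.3645° = (-0.941850,0.336034)
center distance |VC| = r/sin(θ/2) = 2.724533/sin(75.4647°) = 2.814619
C = V + |VC|·bis = (-14.5339,-21.6837)
T_A = V + ((C−V)·d_A)·d_A = V + 0.7064·d_A = (-11.8202,-21.9259)
T_B = V + ((C−V)·d_B)·d_B = V + 0.7064·d_B = (-12.2797,-23.2139)
sweep = 180° − θ = 29.0705°

center=(-14.5339,-21.6837) T_A=(-11.8202,-21.9259) T_B=(-12.2797,-23.2139) sweep=29.0705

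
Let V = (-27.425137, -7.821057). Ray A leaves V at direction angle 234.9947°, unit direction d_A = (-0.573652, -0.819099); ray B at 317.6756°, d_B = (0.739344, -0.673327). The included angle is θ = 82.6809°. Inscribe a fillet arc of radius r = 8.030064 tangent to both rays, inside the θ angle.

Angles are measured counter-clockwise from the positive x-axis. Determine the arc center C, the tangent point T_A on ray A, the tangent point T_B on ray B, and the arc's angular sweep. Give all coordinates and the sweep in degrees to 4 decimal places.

center=(-26.0837,-19.9038) T_A=(-32.6611,-15.2973) T_B=(-20.6768,-13.9668) sweep=97.3191

bisector direction at 276.3351° = (0.110344,-0.993893)
center distance |VC| = r/sin(θ/2) = 8.030064/sin(41.3404°) = 12.156966
C = V + |VC|·bis = (-26.0837,-19.9038)
T_A = V + ((C−V)·d_A)·d_A = V + 9.1274·d_A = (-32.6611,-15.2973)
T_B = V + ((C−V)·d_B)·d_B = V + 9.1274·d_B = (-20.6768,-13.9668)
sweep = 180° − θ = 97.3191°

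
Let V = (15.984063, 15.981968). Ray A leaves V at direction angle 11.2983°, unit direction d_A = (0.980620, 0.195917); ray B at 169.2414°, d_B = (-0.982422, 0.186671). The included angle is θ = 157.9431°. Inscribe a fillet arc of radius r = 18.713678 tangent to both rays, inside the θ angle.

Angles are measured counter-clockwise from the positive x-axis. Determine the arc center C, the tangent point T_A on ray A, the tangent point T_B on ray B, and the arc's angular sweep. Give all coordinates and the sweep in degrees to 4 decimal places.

center=(15.8943,35.0475) T_A=(19.5606,16.6965) T_B=(12.4010,16.6628) sweep=22.0569

bisector direction at 90.2699° = (-0.004710,0.999989)
center distance |VC| = r/sin(θ/2) = 18.713678/sin(78.9715°) = 19.065779
C = V + |VC|·bis = (15.8943,35.0475)
T_A = V + ((C−V)·d_A)·d_A = V + 3.6472·d_A = (19.5606,16.6965)
T_B = V + ((C−V)·d_B)·d_B = V + 3.6472·d_B = (12.4010,16.6628)
sweep = 180° − θ = 22.0569°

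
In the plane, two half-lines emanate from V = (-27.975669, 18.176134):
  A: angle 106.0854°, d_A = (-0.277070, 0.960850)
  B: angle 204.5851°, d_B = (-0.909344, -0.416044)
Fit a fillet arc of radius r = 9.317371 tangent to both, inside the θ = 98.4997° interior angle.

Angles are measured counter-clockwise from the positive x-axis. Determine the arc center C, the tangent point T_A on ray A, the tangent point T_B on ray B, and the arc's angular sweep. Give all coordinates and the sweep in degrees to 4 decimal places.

bisector direction at 155.3353° = (-0.908765,0.417308)
center distance |VC| = r/sin(θ/2) = 9.317371/sin(49.2499°) = 12.299132
C = V + |VC|·bis = (-39.1527,23.3087)
T_A = V + ((C−V)·d_A)·d_A = V + 8.0284·d_A = (-30.2001,25.8902)
T_B = V + ((C−V)·d_B)·d_B = V + 8.0284·d_B = (-35.2763,14.8360)
sweep = 180° − θ = 81.5003°

center=(-39.1527,23.3087) T_A=(-30.2001,25.8902) T_B=(-35.2763,14.8360) sweep=81.5003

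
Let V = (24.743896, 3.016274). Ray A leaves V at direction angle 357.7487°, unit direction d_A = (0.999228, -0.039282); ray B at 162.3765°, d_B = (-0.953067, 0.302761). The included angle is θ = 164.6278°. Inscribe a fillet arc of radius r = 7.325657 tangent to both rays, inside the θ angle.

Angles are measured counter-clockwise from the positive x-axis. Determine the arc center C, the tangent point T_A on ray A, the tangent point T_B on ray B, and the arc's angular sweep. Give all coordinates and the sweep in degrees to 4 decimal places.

center=(26.0196,10.2974) T_A=(25.7318,2.9774) T_B=(23.8016,3.3156) sweep=15.3722

bisector direction at 80.0626° = (0.172572,0.984997)
center distance |VC| = r/sin(θ/2) = 7.325657/sin(82.3139°) = 7.392070
C = V + |VC|·bis = (26.0196,10.2974)
T_A = V + ((C−V)·d_A)·d_A = V + 0.9887·d_A = (25.7318,2.9774)
T_B = V + ((C−V)·d_B)·d_B = V + 0.9887·d_B = (23.8016,3.3156)
sweep = 180° − θ = 15.3722°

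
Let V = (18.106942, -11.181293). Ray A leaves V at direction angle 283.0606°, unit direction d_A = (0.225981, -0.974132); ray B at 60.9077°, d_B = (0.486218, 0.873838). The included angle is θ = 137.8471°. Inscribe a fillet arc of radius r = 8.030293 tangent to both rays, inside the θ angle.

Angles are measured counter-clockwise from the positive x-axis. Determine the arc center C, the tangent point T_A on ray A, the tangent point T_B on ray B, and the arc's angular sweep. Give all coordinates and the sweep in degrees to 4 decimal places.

bisector direction at 351.9842° = (0.990230,-0.139447)
center distance |VC| = r/sin(θ/2) = 8.030293/sin(68.9236°) = 8.606024
C = V + |VC|·bis = (26.6289,-12.3814)
T_A = V + ((C−V)·d_A)·d_A = V + 3.0948·d_A = (18.8063,-14.1961)
T_B = V + ((C−V)·d_B)·d_B = V + 3.0948·d_B = (19.6117,-8.4769)
sweep = 180° − θ = 42.1529°

center=(26.6289,-12.3814) T_A=(18.8063,-14.1961) T_B=(19.6117,-8.4769) sweep=42.1529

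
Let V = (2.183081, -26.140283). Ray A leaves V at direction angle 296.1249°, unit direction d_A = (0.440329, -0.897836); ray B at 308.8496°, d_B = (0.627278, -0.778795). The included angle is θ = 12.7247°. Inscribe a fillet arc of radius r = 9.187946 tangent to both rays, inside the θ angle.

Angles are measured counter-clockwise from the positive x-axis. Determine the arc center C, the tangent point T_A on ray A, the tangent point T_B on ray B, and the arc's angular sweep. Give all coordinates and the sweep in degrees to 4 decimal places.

center=(46.7160,-96.0773) T_A=(38.4667,-100.1230) T_B=(53.8715,-90.3139) sweep=167.2753

bisector direction at 302.4873° = (0.537112,-0.843511)
center distance |VC| = r/sin(θ/2) = 9.187946/sin(6.3624°) = 82.911812
C = V + |VC|·bis = (46.7160,-96.0773)
T_A = V + ((C−V)·d_A)·d_A = V + 82.4012·d_A = (38.4667,-100.1230)
T_B = V + ((C−V)·d_B)·d_B = V + 82.4012·d_B = (53.8715,-90.3139)
sweep = 180° − θ = 167.2753°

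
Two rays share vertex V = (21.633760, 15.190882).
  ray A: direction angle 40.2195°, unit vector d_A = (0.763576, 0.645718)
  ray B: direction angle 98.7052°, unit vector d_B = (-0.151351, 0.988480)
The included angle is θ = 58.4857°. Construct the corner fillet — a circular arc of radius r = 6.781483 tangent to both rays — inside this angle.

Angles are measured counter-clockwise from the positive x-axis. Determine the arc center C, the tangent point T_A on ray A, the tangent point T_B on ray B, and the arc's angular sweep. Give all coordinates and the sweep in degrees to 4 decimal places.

center=(26.5038,28.1905) T_A=(30.8828,23.0123) T_B=(19.8005,27.1641) sweep=121.5143

bisector direction at 69.4624° = (0.350823,0.936442)
center distance |VC| = r/sin(θ/2) = 6.781483/sin(29.2429°) = 13.881907
C = V + |VC|·bis = (26.5038,28.1905)
T_A = V + ((C−V)·d_A)·d_A = V + 12.1128·d_A = (30.8828,23.0123)
T_B = V + ((C−V)·d_B)·d_B = V + 12.1128·d_B = (19.8005,27.1641)
sweep = 180° − θ = 121.5143°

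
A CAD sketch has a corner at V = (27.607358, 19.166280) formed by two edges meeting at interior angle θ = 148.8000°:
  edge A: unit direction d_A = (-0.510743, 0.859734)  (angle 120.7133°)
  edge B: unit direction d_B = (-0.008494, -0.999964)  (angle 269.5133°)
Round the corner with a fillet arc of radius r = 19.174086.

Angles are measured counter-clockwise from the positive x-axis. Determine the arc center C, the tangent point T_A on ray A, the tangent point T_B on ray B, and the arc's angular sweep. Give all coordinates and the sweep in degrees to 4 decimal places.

bisector direction at 195.1133° = (-0.965412,-0.260729)
center distance |VC| = r/sin(θ/2) = 19.174086/sin(74.4000°) = 19.907424
C = V + |VC|·bis = (8.3885,13.9758)
T_A = V + ((C−V)·d_A)·d_A = V + 5.3535·d_A = (24.8731,23.7689)
T_B = V + ((C−V)·d_B)·d_B = V + 5.3535·d_B = (27.5619,13.8130)
sweep = 180° − θ = 31.2000°

center=(8.3885,13.9758) T_A=(24.8731,23.7689) T_B=(27.5619,13.8130) sweep=31.2000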